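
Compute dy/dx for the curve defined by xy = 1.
Differentiate both sides with respect to x, treating y as y(x). By the chain rule, any term containing y contributes a factor of y' = dy/dx when we differentiate it.

Move every term to one side and write the relation as F(x, y) = 0. Term by term,
  d/dx[xy] = x·y' + y
  d/dx[-1] = 0

The pieces without y' make up ∂F/∂x and the coefficient of y' is ∂F/∂y:
  ∂F/∂x = y,
  ∂F/∂y = x.

Since d/dx[F] = ∂F/∂x + (∂F/∂y)·y' = 0, solve for y':
  (∂F/∂y)·y' = -∂F/∂x
  dy/dx = -(∂F/∂x)/(∂F/∂y) = -(y)/(x) = -y/x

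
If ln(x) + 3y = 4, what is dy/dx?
Differentiate the relation implicitly: treat y = y(x) and apply the chain rule, so every y-derivative picks up a y' = dy/dx factor.

With everything moved to the left-hand side, differentiate term by term:
  d/dx[3y] = 3·y'
  d/dx[ln(x)] = 1/x
  d/dx[-4] = 0

Separating the contributions that come from x directly and those that come through y:
  without y':      1/x
  multiplying y':  3

so (1/x) + (3)·y' = 0, and therefore
  dy/dx = -(1/x)/(3) = -1/(3x)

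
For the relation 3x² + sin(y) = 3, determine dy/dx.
Differentiate the relation implicitly: treat y = y(x) and apply the chain rule, so every y-derivative picks up a y' = dy/dx factor.

With everything moved to the left-hand side, differentiate term by term:
  d/dx[3x^2] = 6x
  d/dx[sin(y)] = y'·cos(y)
  d/dx[-3] = 0

Separating the contributions that come from x directly and those that come through y:
  without y':      6x
  multiplying y':  cos(y)

so (6x) + (cos(y))·y' = 0, and therefore
  dy/dx = -(6x)/(cos(y)) = -6x/cos(y)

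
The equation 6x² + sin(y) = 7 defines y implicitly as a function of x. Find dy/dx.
Take d/dx of both sides. Since y is implicitly a function of x, the chain rule attaches a y' = dy/dx factor whenever we differentiate through y.

Set F(x, y) = (left side) − (right side), so the curve is F = 0. Differentiating each term of F:
  d/dx[6x^2] = 12x
  d/dx[sin(y)] = y'·cos(y)
  d/dx[-7] = 0

Collecting, the y'-free part is the partial derivative in x and the y' coefficient is the partial derivative in y:
  ∂F/∂x = 12x
  ∂F/∂y = cos(y)

so d/dx[F(x, y(x))] = ∂F/∂x + (∂F/∂y)·y' = 0. Rearranging,
  dy/dx = -(∂F/∂x)/(∂F/∂y) = -(12x)/(cos(y)) = -12x/cos(y)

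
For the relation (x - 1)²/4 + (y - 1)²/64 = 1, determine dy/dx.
Apply d/dx to both sides, remembering that y depends on x. Each occurrence of y therefore brings in a y' = dy/dx via the chain rule.

With F(x, y) equal to the left-hand side minus the right, differentiate F term by term:
  d/dx[(x - 1)^2/4] = x/2 - 1/2
  d/dx[(y - 1)^2/64] = y'(y - 1)/32
  d/dx[-1] = 0
Adding these up, d/dx[F] = 0 becomes
  (x/2 - 1/2) + (y/32 - 1/32)·y' = 0,
so isolating y',
  dy/dx = -(x/2 - 1/2)/(y/32 - 1/32)
        = -((x - 1)/2)/((y - 1)/32) = 16(1 - x)/(y - 1)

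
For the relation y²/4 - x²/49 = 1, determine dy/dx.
Differentiate both sides with respect to x, treating y as y(x). By the chain rule, any term containing y contributes a factor of y' = dy/dx when we differentiate it.

Move every term to one side and write the relation as F(x, y) = 0. Term by term,
  d/dx[-x^2/49] = -2x/49
  d/dx[y^2/4] = y·y'/2
  d/dx[-1] = 0

The pieces without y' make up ∂F/∂x and the coefficient of y' is ∂F/∂y:
  ∂F/∂x = -2x/49,
  ∂F/∂y = y/2.

Since d/dx[F] = ∂F/∂x + (∂F/∂y)·y' = 0, solve for y':
  (∂F/∂y)·y' = -∂F/∂x
  dy/dx = -(∂F/∂x)/(∂F/∂y) = -(-2x/49)/(y/2) = 4x/(49y)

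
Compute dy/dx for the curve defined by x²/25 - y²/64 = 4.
Differentiate both sides with respect to x, treating y as y(x). By the chain rule, any term containing y contributes a factor of y' = dy/dx when we differentiate it.

Move every term to one side and write the relation as F(x, y) = 0. Term by term,
  d/dx[x^2/25] = 2x/25
  d/dx[-y^2/64] = -y·y'/32
  d/dx[-4] = 0

The pieces without y' make up ∂F/∂x and the coefficient of y' is ∂F/∂y:
  ∂F/∂x = 2x/25,
  ∂F/∂y = -y/32.

Since d/dx[F] = ∂F/∂x + (∂F/∂y)·y' = 0, solve for y':
  (∂F/∂y)·y' = -∂F/∂x
  dy/dx = -(∂F/∂x)/(∂F/∂y) = -(2x/25)/(-y/32) = 64x/(25y)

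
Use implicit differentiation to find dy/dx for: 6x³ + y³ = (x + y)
Differentiate both sides with respect to x, treating y as y(x). By the chain rule, any term containing y contributes a factor of y' = dy/dx when we differentiate it.

Move every term to one side and write the relation as F(x, y) = 0. Term by term,
  d/dx[6x^3] = 18x^2
  d/dx[-x] = -1
  d/dx[y^3] = 3y^2·y'
  d/dx[-y] = -y'

The pieces without y' make up ∂F/∂x and the coefficient of y' is ∂F/∂y:
  ∂F/∂x = 18x^2 - 1,
  ∂F/∂y = 3y^2 - 1.

Since d/dx[F] = ∂F/∂x + (∂F/∂y)·y' = 0, solve for y':
  (∂F/∂y)·y' = -∂F/∂x
  dy/dx = -(∂F/∂x)/(∂F/∂y) = -(18x^2 - 1)/(3y^2 - 1) = (1 - 18x^2)/(3y^2 - 1)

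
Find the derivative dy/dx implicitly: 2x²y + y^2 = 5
Differentiate both sides with respect to x, treating y as y(x). By the chain rule, any term containing y contributes a factor of y' = dy/dx when we differentiate it.

Move every term to one side and write the relation as F(x, y) = 0. Term by term,
  d/dx[2x^2y] = 2x^2·y' + 4xy
  d/dx[y^2] = 2y·y'
  d/dx[-5] = 0

The pieces without y' make up ∂F/∂x and the coefficient of y' is ∂F/∂y:
  ∂F/∂x = 4xy,
  ∂F/∂y = 2x^2 + 2y.

Since d/dx[F] = ∂F/∂x + (∂F/∂y)·y' = 0, solve for y':
  (∂F/∂y)·y' = -∂F/∂x
  dy/dx = -(∂F/∂x)/(∂F/∂y) = -(4xy)/(2x^2 + 2y) = -2xy/(x^2 + y)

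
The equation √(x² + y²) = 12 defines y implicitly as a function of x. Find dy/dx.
Differentiate the relation implicitly: treat y = y(x) and apply the chain rule, so every y-derivative picks up a y' = dy/dx factor.

With everything moved to the left-hand side, differentiate term by term:
  d/dx[√(x^2 + y^2)] = (x + y·y')/√(x^2 + y^2)
  d/dx[-12] = 0

Separating the contributions that come from x directly and those that come through y:
  without y':      x/√(x^2 + y^2)
  multiplying y':  y/√(x^2 + y^2)

so (x/√(x^2 + y^2)) + (y/√(x^2 + y^2))·y' = 0, and therefore
  dy/dx = -(x/√(x^2 + y^2))/(y/√(x^2 + y^2)) = -x/y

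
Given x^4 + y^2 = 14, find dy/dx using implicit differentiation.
Take d/dx of both sides. Since y is implicitly a function of x, the chain rule attaches a y' = dy/dx factor whenever we differentiate through y.

Set F(x, y) = (left side) − (right side), so the curve is F = 0. Differentiating each term of F:
  d/dx[x^4] = 4x^3
  d/dx[y^2] = 2y·y'
  d/dx[-14] = 0

Collecting, the y'-free part is the partial derivative in x and the y' coefficient is the partial derivative in y:
  ∂F/∂x = 4x^3
  ∂F/∂y = 2y

so d/dx[F(x, y(x))] = ∂F/∂x + (∂F/∂y)·y' = 0. Rearranging,
  dy/dx = -(∂F/∂x)/(∂F/∂y) = -(4x^3)/(2y) = -2x^3/y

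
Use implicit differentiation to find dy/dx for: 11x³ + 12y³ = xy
Differentiate both sides with respect to x, treating y as y(x). By the chain rule, any term containing y contributes a factor of y' = dy/dx when we differentiate it.

Move every term to one side and write the relation as F(x, y) = 0. Term by term,
  d/dx[11x^3] = 33x^2
  d/dx[-xy] = -x·y' - y
  d/dx[12y^3] = 36y^2·y'

The pieces without y' make up ∂F/∂x and the coefficient of y' is ∂F/∂y:
  ∂F/∂x = 33x^2 - y,
  ∂F/∂y = -x + 36y^2.

Since d/dx[F] = ∂F/∂x + (∂F/∂y)·y' = 0, solve for y':
  (∂F/∂y)·y' = -∂F/∂x
  dy/dx = -(∂F/∂x)/(∂F/∂y) = -(33x^2 - y)/(-x + 36y^2) = (33x^2 - y)/(x - 36y^2)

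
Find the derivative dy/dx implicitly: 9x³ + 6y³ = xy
Differentiate both sides with respect to x, treating y as y(x). By the chain rule, any term containing y contributes a factor of y' = dy/dx when we differentiate it.

Move every term to one side and write the relation as F(x, y) = 0. Term by term,
  d/dx[9x^3] = 27x^2
  d/dx[-xy] = -x·y' - y
  d/dx[6y^3] = 18y^2·y'

The pieces without y' make up ∂F/∂x and the coefficient of y' is ∂F/∂y:
  ∂F/∂x = 27x^2 - y,
  ∂F/∂y = -x + 18y^2.

Since d/dx[F] = ∂F/∂x + (∂F/∂y)·y' = 0, solve for y':
  (∂F/∂y)·y' = -∂F/∂x
  dy/dx = -(∂F/∂x)/(∂F/∂y) = -(27x^2 - y)/(-x + 18y^2) = (27x^2 - y)/(x - 18y^2)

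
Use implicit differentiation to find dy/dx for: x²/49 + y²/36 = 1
Differentiate the relation implicitly: treat y = y(x) and apply the chain rule, so every y-derivative picks up a y' = dy/dx factor.

With everything moved to the left-hand side, differentiate term by term:
  d/dx[x^2/49] = 2x/49
  d/dx[y^2/36] = y·y'/18
  d/dx[-1] = 0

Separating the contributions that come from x directly and those that come through y:
  without y':      2x/49
  multiplying y':  y/18

so (2x/49) + (y/18)·y' = 0, and therefore
  dy/dx = -(2x/49)/(y/18) = -36x/(49y)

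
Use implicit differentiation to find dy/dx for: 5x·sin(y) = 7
Differentiate the relation implicitly: treat y = y(x) and apply the chain rule, so every y-derivative picks up a y' = dy/dx factor.

With everything moved to the left-hand side, differentiate term by term:
  d/dx[5x·sin(y)] = 5x·y'·cos(y) + 5sin(y)
  d/dx[-7] = 0

Separating the contributions that come from x directly and those that come through y:
  without y':      5sin(y)
  multiplying y':  5x·cos(y)

so (5sin(y)) + (5x·cos(y))·y' = 0, and therefore
  dy/dx = -(5sin(y))/(5x·cos(y)) = -tan(y)/x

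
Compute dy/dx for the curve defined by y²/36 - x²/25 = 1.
Differentiate the relation implicitly: treat y = y(x) and apply the chain rule, so every y-derivative picks up a y' = dy/dx factor.

With everything moved to the left-hand side, differentiate term by term:
  d/dx[-x^2/25] = -2x/25
  d/dx[y^2/36] = y·y'/18
  d/dx[-1] = 0

Separating the contributions that come from x directly and those that come through y:
  without y':      -2x/25
  multiplying y':  y/18

so (-2x/25) + (y/18)·y' = 0, and therefore
  dy/dx = -(-2x/25)/(y/18) = 36x/(25y)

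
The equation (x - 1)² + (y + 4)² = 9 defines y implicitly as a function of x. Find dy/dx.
Apply d/dx to both sides, remembering that y depends on x. Each occurrence of y therefore brings in a y' = dy/dx via the chain rule.

With F(x, y) equal to the left-hand side minus the right, differentiate F term by term:
  d/dx[(x - 1)^2] = 2x - 2
  d/dx[(y + 4)^2] = 2·y'(y + 4)
  d/dx[-9] = 0
Adding these up, d/dx[F] = 0 becomes
  (2x - 2) + (2y + 8)·y' = 0,
so isolating y',
  dy/dx = -(2x - 2)/(2y + 8) = (1 - x)/(y + 4)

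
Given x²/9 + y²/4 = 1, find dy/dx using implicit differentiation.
Take d/dx of both sides. Since y is implicitly a function of x, the chain rule attaches a y' = dy/dx factor whenever we differentiate through y.

Set F(x, y) = (left side) − (right side), so the curve is F = 0. Differentiating each term of F:
  d/dx[x^2/9] = 2x/9
  d/dx[y^2/4] = y·y'/2
  d/dx[-1] = 0

Collecting, the y'-free part is the partial derivative in x and the y' coefficient is the partial derivative in y:
  ∂F/∂x = 2x/9
  ∂F/∂y = y/2

so d/dx[F(x, y(x))] = ∂F/∂x + (∂F/∂y)·y' = 0. Rearranging,
  dy/dx = -(∂F/∂x)/(∂F/∂y) = -(2x/9)/(y/2) = -4x/(9y)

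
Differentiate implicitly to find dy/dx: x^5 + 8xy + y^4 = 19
Differentiate the relation implicitly: treat y = y(x) and apply the chain rule, so every y-derivative picks up a y' = dy/dx factor.

With everything moved to the left-hand side, differentiate term by term:
  d/dx[x^5] = 5x^4
  d/dx[8xy] = 8x·y' + 8y
  d/dx[y^4] = 4y^3·y'
  d/dx[-19] = 0

Separating the contributions that come from x directly and those that come through y:
  without y':      5x^4 + 8y
  multiplying y':  8x + 4y^3

so (5x^4 + 8y) + (8x + 4y^3)·y' = 0, and therefore
  dy/dx = -(5x^4 + 8y)/(8x + 4y^3) = (-5x^4 - 8y)/(4(2x + y^3))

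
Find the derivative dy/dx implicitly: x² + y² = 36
Differentiate both sides with respect to x, treating y as y(x). By the chain rule, any term containing y contributes a factor of y' = dy/dx when we differentiate it.

Move every term to one side and write the relation as F(x, y) = 0. Term by term,
  d/dx[x^2] = 2x
  d/dx[y^2] = 2y·y'
  d/dx[-36] = 0

The pieces without y' make up ∂F/∂x and the coefficient of y' is ∂F/∂y:
  ∂F/∂x = 2x,
  ∂F/∂y = 2y.

Since d/dx[F] = ∂F/∂x + (∂F/∂y)·y' = 0, solve for y':
  (∂F/∂y)·y' = -∂F/∂x
  dy/dx = -(∂F/∂x)/(∂F/∂y) = -(2x)/(2y) = -x/y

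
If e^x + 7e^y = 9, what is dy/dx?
Take d/dx of both sides. Since y is implicitly a function of x, the chain rule attaches a y' = dy/dx factor whenever we differentiate through y.

Set F(x, y) = (left side) − (right side), so the curve is F = 0. Differentiating each term of F:
  d/dx[e^(x)] = e^(x)
  d/dx[7e^(y)] = 7·y'·e^(y)
  d/dx[-9] = 0

Collecting, the y'-free part is the partial derivative in x and the y' coefficient is the partial derivative in y:
  ∂F/∂x = e^(x)
  ∂F/∂y = 7e^(y)

so d/dx[F(x, y(x))] = ∂F/∂x + (∂F/∂y)·y' = 0. Rearranging,
  dy/dx = -(∂F/∂x)/(∂F/∂y) = -(e^(x))/(7e^(y)) = -e^(x - y)/7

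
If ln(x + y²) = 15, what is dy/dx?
Apply d/dx to both sides, remembering that y depends on x. Each occurrence of y therefore brings in a y' = dy/dx via the chain rule.

With F(x, y) equal to the left-hand side minus the right, differentiate F term by term:
  d/dx[ln(x + y^2)] = (2y·y' + 1)/(x + y^2)
  d/dx[-15] = 0
Adding these up, d/dx[F] = 0 becomes
  (1/(x + y^2)) + (2y/(x + y^2))·y' = 0,
so isolating y',
  dy/dx = -(1/(x + y^2))/(2y/(x + y^2)) = -1/(2y)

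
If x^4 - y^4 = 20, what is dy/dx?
Differentiate the relation implicitly: treat y = y(x) and apply the chain rule, so every y-derivative picks up a y' = dy/dx factor.

With everything moved to the left-hand side, differentiate term by term:
  d/dx[x^4] = 4x^3
  d/dx[-y^4] = -4y^3·y'
  d/dx[-20] = 0

Separating the contributions that come from x directly and those that come through y:
  without y':      4x^3
  multiplying y':  -4y^3

so (4x^3) + (-4y^3)·y' = 0, and therefore
  dy/dx = -(4x^3)/(-4y^3) = x^3/y^3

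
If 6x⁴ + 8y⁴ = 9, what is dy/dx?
Differentiate the relation implicitly: treat y = y(x) and apply the chain rule, so every y-derivative picks up a y' = dy/dx factor.

With everything moved to the left-hand side, differentiate term by term:
  d/dx[6x^4] = 24x^3
  d/dx[8y^4] = 32y^3·y'
  d/dx[-9] = 0

Separating the contributions that come from x directly and those that come through y:
  without y':      24x^3
  multiplying y':  32y^3

so (24x^3) + (32y^3)·y' = 0, and therefore
  dy/dx = -(24x^3)/(32y^3) = -3x^3/(4y^3)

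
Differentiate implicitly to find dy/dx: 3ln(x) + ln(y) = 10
Differentiate the relation implicitly: treat y = y(x) and apply the chain rule, so every y-derivative picks up a y' = dy/dx factor.

With everything moved to the left-hand side, differentiate term by term:
  d/dx[3ln(x)] = 3/x
  d/dx[ln(y)] = y'/y
  d/dx[-10] = 0

Separating the contributions that come from x directly and those that come through y:
  without y':      3/x
  multiplying y':  1/y

so (3/x) + (1/y)·y' = 0, and therefore
  dy/dx = -(3/x)/(1/y) = -3y/x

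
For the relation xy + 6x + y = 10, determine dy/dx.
Apply d/dx to both sides, remembering that y depends on x. Each occurrence of y therefore brings in a y' = dy/dx via the chain rule.

With F(x, y) equal to the left-hand side minus the right, differentiate F term by term:
  d/dx[xy] = x·y' + y
  d/dx[6x] = 6
  d/dx[y] = y'
  d/dx[-10] = 0
Adding these up, d/dx[F] = 0 becomes
  (y + 6) + (x + 1)·y' = 0,
so isolating y',
  dy/dx = -(y + 6)/(x + 1) = (-y - 6)/(x + 1)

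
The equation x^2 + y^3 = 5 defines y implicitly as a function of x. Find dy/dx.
Apply d/dx to both sides, remembering that y depends on x. Each occurrence of y therefore brings in a y' = dy/dx via the chain rule.

With F(x, y) equal to the left-hand side minus the right, differentiate F term by term:
  d/dx[x^2] = 2x
  d/dx[y^3] = 3y^2·y'
  d/dx[-5] = 0
Adding these up, d/dx[F] = 0 becomes
  (2x) + (3y^2)·y' = 0,
so isolating y',
  dy/dx = -(2x)/(3y^2) = -2x/(3y^2)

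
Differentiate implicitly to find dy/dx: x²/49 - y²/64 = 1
Differentiate both sides with respect to x, treating y as y(x). By the chain rule, any term containing y contributes a factor of y' = dy/dx when we differentiate it.

Move every term to one side and write the relation as F(x, y) = 0. Term by term,
  d/dx[x^2/49] = 2x/49
  d/dx[-y^2/64] = -y·y'/32
  d/dx[-1] = 0

The pieces without y' make up ∂F/∂x and the coefficient of y' is ∂F/∂y:
  ∂F/∂x = 2x/49,
  ∂F/∂y = -y/32.

Since d/dx[F] = ∂F/∂x + (∂F/∂y)·y' = 0, solve for y':
  (∂F/∂y)·y' = -∂F/∂x
  dy/dx = -(∂F/∂x)/(∂F/∂y) = -(2x/49)/(-y/32) = 64x/(49y)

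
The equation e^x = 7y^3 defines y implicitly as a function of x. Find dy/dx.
Differentiate both sides with respect to x, treating y as y(x). By the chain rule, any term containing y contributes a factor of y' = dy/dx when we differentiate it.

Move every term to one side and write the relation as F(x, y) = 0. Term by term,
  d/dx[-7y^3] = -21y^2·y'
  d/dx[e^(x)] = e^(x)

The pieces without y' make up ∂F/∂x and the coefficient of y' is ∂F/∂y:
  ∂F/∂x = e^(x),
  ∂F/∂y = -21y^2.

Since d/dx[F] = ∂F/∂x + (∂F/∂y)·y' = 0, solve for y':
  (∂F/∂y)·y' = -∂F/∂x
  dy/dx = -(∂F/∂x)/(∂F/∂y) = -(e^(x))/(-21y^2) = e^(x)/(21y^2)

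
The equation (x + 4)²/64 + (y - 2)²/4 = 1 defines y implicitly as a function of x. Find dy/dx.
Differentiate both sides with respect to x, treating y as y(x). By the chain rule, any term containing y contributes a factor of y' = dy/dx when we differentiate it.

Move every term to one side and write the relation as F(x, y) = 0. Term by term,
  d/dx[(x + 4)^2/64] = x/32 + 1/8
  d/dx[(y - 2)^2/4] = y'(y - 2)/2
  d/dx[-1] = 0

The pieces without y' make up ∂F/∂x and the coefficient of y' is ∂F/∂y:
  ∂F/∂x = x/32 + 1/8,
  ∂F/∂y = y/2 - 1.

Since d/dx[F] = ∂F/∂x + (∂F/∂y)·y' = 0, solve for y':
  (∂F/∂y)·y' = -∂F/∂x
  dy/dx = -(∂F/∂x)/(∂F/∂y) = -(x/32 + 1/8)/(y/2 - 1)
        = -((x + 4)/32)/((y - 2)/2) = (-x - 4)/(16(y - 2))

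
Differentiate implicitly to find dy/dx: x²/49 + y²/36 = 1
Take d/dx of both sides. Since y is implicitly a function of x, the chain rule attaches a y' = dy/dx factor whenever we differentiate through y.

Set F(x, y) = (left side) − (right side), so the curve is F = 0. Differentiating each term of F:
  d/dx[x^2/49] = 2x/49
  d/dx[y^2/36] = y·y'/18
  d/dx[-1] = 0

Collecting, the y'-free part is the partial derivative in x and the y' coefficient is the partial derivative in y:
  ∂F/∂x = 2x/49
  ∂F/∂y = y/18

so d/dx[F(x, y(x))] = ∂F/∂x + (∂F/∂y)·y' = 0. Rearranging,
  dy/dx = -(∂F/∂x)/(∂F/∂y) = -(2x/49)/(y/18) = -36x/(49y)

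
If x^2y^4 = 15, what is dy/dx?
Apply d/dx to both sides, remembering that y depends on x. Each occurrence of y therefore brings in a y' = dy/dx via the chain rule.

With F(x, y) equal to the left-hand side minus the right, differentiate F term by term:
  d/dx[x^2y^4] = 4x^2y^3·y' + 2xy^4
  d/dx[-15] = 0
Adding these up, d/dx[F] = 0 becomes
  (2xy^4) + (4x^2y^3)·y' = 0,
so isolating y',
  dy/dx = -(2xy^4)/(4x^2y^3) = -y/(2x)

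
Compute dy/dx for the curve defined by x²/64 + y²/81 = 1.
Differentiate both sides with respect to x, treating y as y(x). By the chain rule, any term containing y contributes a factor of y' = dy/dx when we differentiate it.

Move every term to one side and write the relation as F(x, y) = 0. Term by term,
  d/dx[x^2/64] = x/32
  d/dx[y^2/81] = 2y·y'/81
  d/dx[-1] = 0

The pieces without y' make up ∂F/∂x and the coefficient of y' is ∂F/∂y:
  ∂F/∂x = x/32,
  ∂F/∂y = 2y/81.

Since d/dx[F] = ∂F/∂x + (∂F/∂y)·y' = 0, solve for y':
  (∂F/∂y)·y' = -∂F/∂x
  dy/dx = -(∂F/∂x)/(∂F/∂y) = -(x/32)/(2y/81) = -81x/(64y)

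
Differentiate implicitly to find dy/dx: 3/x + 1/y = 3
Differentiate both sides with respect to x, treating y as y(x). By the chain rule, any term containing y contributes a factor of y' = dy/dx when we differentiate it.

Move every term to one side and write the relation as F(x, y) = 0. Term by term,
  d/dx[1/y] = -y'/y^2
  d/dx[3/x] = -3/x^2
  d/dx[-3] = 0

The pieces without y' make up ∂F/∂x and the coefficient of y' is ∂F/∂y:
  ∂F/∂x = -3/x^2,
  ∂F/∂y = -1/y^2.

Since d/dx[F] = ∂F/∂x + (∂F/∂y)·y' = 0, solve for y':
  (∂F/∂y)·y' = -∂F/∂x
  dy/dx = -(∂F/∂x)/(∂F/∂y) = -(-3/x^2)/(-1/y^2) = -3y^2/x^2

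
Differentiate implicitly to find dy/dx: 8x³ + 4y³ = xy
Apply d/dx to both sides, remembering that y depends on x. Each occurrence of y therefore brings in a y' = dy/dx via the chain rule.

With F(x, y) equal to the left-hand side minus the right, differentiate F term by term:
  d/dx[8x^3] = 24x^2
  d/dx[-xy] = -x·y' - y
  d/dx[4y^3] = 12y^2·y'
Adding these up, d/dx[F] = 0 becomes
  (24x^2 - y) + (-x + 12y^2)·y' = 0,
so isolating y',
  dy/dx = -(24x^2 - y)/(-x + 12y^2) = (24x^2 - y)/(x - 12y^2)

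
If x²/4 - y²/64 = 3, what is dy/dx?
Differentiate both sides with respect to x, treating y as y(x). By the chain rule, any term containing y contributes a factor of y' = dy/dx when we differentiate it.

Move every term to one side and write the relation as F(x, y) = 0. Term by term,
  d/dx[x^2/4] = x/2
  d/dx[-y^2/64] = -y·y'/32
  d/dx[-3] = 0

The pieces without y' make up ∂F/∂x and the coefficient of y' is ∂F/∂y:
  ∂F/∂x = x/2,
  ∂F/∂y = -y/32.

Since d/dx[F] = ∂F/∂x + (∂F/∂y)·y' = 0, solve for y':
  (∂F/∂y)·y' = -∂F/∂x
  dy/dx = -(∂F/∂x)/(∂F/∂y) = -(x/2)/(-y/32) = 16x/y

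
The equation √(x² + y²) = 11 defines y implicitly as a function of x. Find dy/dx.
Apply d/dx to both sides, remembering that y depends on x. Each occurrence of y therefore brings in a y' = dy/dx via the chain rule.

With F(x, y) equal to the left-hand side minus the right, differentiate F term by term:
  d/dx[√(x^2 + y^2)] = (x + y·y')/√(x^2 + y^2)
  d/dx[-11] = 0
Adding these up, d/dx[F] = 0 becomes
  (x/√(x^2 + y^2)) + (y/√(x^2 + y^2))·y' = 0,
so isolating y',
  dy/dx = -(x/√(x^2 + y^2))/(y/√(x^2 + y^2)) = -x/y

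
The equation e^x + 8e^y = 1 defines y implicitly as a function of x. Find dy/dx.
Apply d/dx to both sides, remembering that y depends on x. Each occurrence of y therefore brings in a y' = dy/dx via the chain rule.

With F(x, y) equal to the left-hand side minus the right, differentiate F term by term:
  d/dx[e^(x)] = e^(x)
  d/dx[8e^(y)] = 8·y'·e^(y)
  d/dx[-1] = 0
Adding these up, d/dx[F] = 0 becomes
  (e^(x)) + (8e^(y))·y' = 0,
so isolating y',
  dy/dx = -(e^(x))/(8e^(y)) = -e^(x - y)/8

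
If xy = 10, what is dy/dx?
Apply d/dx to both sides, remembering that y depends on x. Each occurrence of y therefore brings in a y' = dy/dx via the chain rule.

With F(x, y) equal to the left-hand side minus the right, differentiate F term by term:
  d/dx[xy] = x·y' + y
  d/dx[-10] = 0
Adding these up, d/dx[F] = 0 becomes
  (y) + (x)·y' = 0,
so isolating y',
  dy/dx = -(y)/(x) = -y/x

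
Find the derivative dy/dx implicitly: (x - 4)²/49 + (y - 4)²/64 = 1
Differentiate both sides with respect to x, treating y as y(x). By the chain rule, any term containing y contributes a factor of y' = dy/dx when we differentiate it.

Move every term to one side and write the relation as F(x, y) = 0. Term by term,
  d/dx[(x - 4)^2/49] = 2x/49 - 8/49
  d/dx[(y - 4)^2/64] = y'(y - 4)/32
  d/dx[-1] = 0

The pieces without y' make up ∂F/∂x and the coefficient of y' is ∂F/∂y:
  ∂F/∂x = 2x/49 - 8/49,
  ∂F/∂y = y/32 - 1/8.

Since d/dx[F] = ∂F/∂x + (∂F/∂y)·y' = 0, solve for y':
  (∂F/∂y)·y' = -∂F/∂x
  dy/dx = -(∂F/∂x)/(∂F/∂y) = -(2x/49 - 8/49)/(y/32 - 1/8)
        = -(2(x - 4)/49)/((y - 4)/32) = 64(4 - x)/(49(y - 4))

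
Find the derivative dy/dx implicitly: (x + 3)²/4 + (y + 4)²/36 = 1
Differentiate both sides with respect to x, treating y as y(x). By the chain rule, any term containing y contributes a factor of y' = dy/dx when we differentiate it.

Move every term to one side and write the relation as F(x, y) = 0. Term by term,
  d/dx[(x + 3)^2/4] = x/2 + 3/2
  d/dx[(y + 4)^2/36] = y'(y + 4)/18
  d/dx[-1] = 0

The pieces without y' make up ∂F/∂x and the coefficient of y' is ∂F/∂y:
  ∂F/∂x = x/2 + 3/2,
  ∂F/∂y = y/18 + 2/9.

Since d/dx[F] = ∂F/∂x + (∂F/∂y)·y' = 0, solve for y':
  (∂F/∂y)·y' = -∂F/∂x
  dy/dx = -(∂F/∂x)/(∂F/∂y) = -(x/2 + 3/2)/(y/18 + 2/9)
        = -((x + 3)/2)/((y + 4)/18) = 9(-x - 3)/(y + 4)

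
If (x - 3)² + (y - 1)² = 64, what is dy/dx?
Take d/dx of both sides. Since y is implicitly a function of x, the chain rule attaches a y' = dy/dx factor whenever we differentiate through y.

Set F(x, y) = (left side) − (right side), so the curve is F = 0. Differentiating each term of F:
  d/dx[(x - 3)^2] = 2x - 6
  d/dx[(y - 1)^2] = 2·y'(y - 1)
  d/dx[-64] = 0

Collecting, the y'-free part is the partial derivative in x and the y' coefficient is the partial derivative in y:
  ∂F/∂x = 2x - 6
  ∂F/∂y = 2y - 2

so d/dx[F(x, y(x))] = ∂F/∂x + (∂F/∂y)·y' = 0. Rearranging,
  dy/dx = -(∂F/∂x)/(∂F/∂y) = -(2x - 6)/(2y - 2) = (3 - x)/(y - 1)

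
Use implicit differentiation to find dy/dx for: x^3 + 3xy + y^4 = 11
Apply d/dx to both sides, remembering that y depends on x. Each occurrence of y therefore brings in a y' = dy/dx via the chain rule.

With F(x, y) equal to the left-hand side minus the right, differentiate F term by term:
  d/dx[x^3] = 3x^2
  d/dx[3xy] = 3x·y' + 3y
  d/dx[y^4] = 4y^3·y'
  d/dx[-11] = 0
Adding these up, d/dx[F] = 0 becomes
  (3x^2 + 3y) + (3x + 4y^3)·y' = 0,
so isolating y',
  dy/dx = -(3x^2 + 3y)/(3x + 4y^3) = 3(-x^2 - y)/(3x + 4y^3)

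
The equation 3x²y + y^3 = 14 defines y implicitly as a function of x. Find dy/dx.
Differentiate the relation implicitly: treat y = y(x) and apply the chain rule, so every y-derivative picks up a y' = dy/dx factor.

With everything moved to the left-hand side, differentiate term by term:
  d/dx[3x^2y] = 3x^2·y' + 6xy
  d/dx[y^3] = 3y^2·y'
  d/dx[-14] = 0

Separating the contributions that come from x directly and those that come through y:
  without y':      6xy
  multiplying y':  3x^2 + 3y^2

so (6xy) + (3x^2 + 3y^2)·y' = 0, and therefore
  dy/dx = -(6xy)/(3x^2 + 3y^2) = -2xy/(x^2 + y^2)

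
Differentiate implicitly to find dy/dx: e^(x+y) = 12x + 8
Take d/dx of both sides. Since y is implicitly a function of x, the chain rule attaches a y' = dy/dx factor whenever we differentiate through y.

Set F(x, y) = (left side) − (right side), so the curve is F = 0. Differentiating each term of F:
  d/dx[-12x] = -12
  d/dx[e^(x + y)] = (y' + 1)·e^(x + y)
  d/dx[-8] = 0

Collecting, the y'-free part is the partial derivative in x and the y' coefficient is the partial derivative in y:
  ∂F/∂x = e^(x + y) - 12
  ∂F/∂y = e^(x + y)

so d/dx[F(x, y(x))] = ∂F/∂x + (∂F/∂y)·y' = 0. Rearranging,
  dy/dx = -(∂F/∂x)/(∂F/∂y) = -(e^(x + y) - 12)/(e^(x + y)) = 12e^(-x - y) - 1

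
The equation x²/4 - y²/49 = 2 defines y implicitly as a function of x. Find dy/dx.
Apply d/dx to both sides, remembering that y depends on x. Each occurrence of y therefore brings in a y' = dy/dx via the chain rule.

With F(x, y) equal to the left-hand side minus the right, differentiate F term by term:
  d/dx[x^2/4] = x/2
  d/dx[-y^2/49] = -2y·y'/49
  d/dx[-2] = 0
Adding these up, d/dx[F] = 0 becomes
  (x/2) + (-2y/49)·y' = 0,
so isolating y',
  dy/dx = -(x/2)/(-2y/49) = 49x/(4y)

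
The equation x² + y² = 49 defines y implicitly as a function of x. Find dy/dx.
Differentiate both sides with respect to x, treating y as y(x). By the chain rule, any term containing y contributes a factor of y' = dy/dx when we differentiate it.

Move every term to one side and write the relation as F(x, y) = 0. Term by term,
  d/dx[x^2] = 2x
  d/dx[y^2] = 2y·y'
  d/dx[-49] = 0

The pieces without y' make up ∂F/∂x and the coefficient of y' is ∂F/∂y:
  ∂F/∂x = 2x,
  ∂F/∂y = 2y.

Since d/dx[F] = ∂F/∂x + (∂F/∂y)·y' = 0, solve for y':
  (∂F/∂y)·y' = -∂F/∂x
  dy/dx = -(∂F/∂x)/(∂F/∂y) = -(2x)/(2y) = -x/y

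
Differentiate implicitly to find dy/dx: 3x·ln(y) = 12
Apply d/dx to both sides, remembering that y depends on x. Each occurrence of y therefore brings in a y' = dy/dx via the chain rule.

With F(x, y) equal to the left-hand side minus the right, differentiate F term by term:
  d/dx[3x·ln(y)] = 3x·y'/y + 3ln(y)
  d/dx[-12] = 0
Adding these up, d/dx[F] = 0 becomes
  (3ln(y)) + (3x/y)·y' = 0,
so isolating y',
  dy/dx = -(3ln(y))/(3x/y) = -y·ln(y)/x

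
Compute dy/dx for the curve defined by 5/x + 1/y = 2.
Differentiate the relation implicitly: treat y = y(x) and apply the chain rule, so every y-derivative picks up a y' = dy/dx factor.

With everything moved to the left-hand side, differentiate term by term:
  d/dx[1/y] = -y'/y^2
  d/dx[5/x] = -5/x^2
  d/dx[-2] = 0

Separating the contributions that come from x directly and those that come through y:
  without y':      -5/x^2
  multiplying y':  -1/y^2

so (-5/x^2) + (-1/y^2)·y' = 0, and therefore
  dy/dx = -(-5/x^2)/(-1/y^2) = -5y^2/x^2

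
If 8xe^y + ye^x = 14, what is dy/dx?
Take d/dx of both sides. Since y is implicitly a function of x, the chain rule attaches a y' = dy/dx factor whenever we differentiate through y.

Set F(x, y) = (left side) − (right side), so the curve is F = 0. Differentiating each term of F:
  d/dx[8x·e^(y)] = 8x·y'·e^(y) + 8e^(y)
  d/dx[y·e^(x)] = y·e^(x) + y'·e^(x)
  d/dx[-14] = 0

Collecting, the y'-free part is the partial derivative in x and the y' coefficient is the partial derivative in y:
  ∂F/∂x = y·e^(x) + 8e^(y)
  ∂F/∂y = 8x·e^(y) + e^(x)

so d/dx[F(x, y(x))] = ∂F/∂x + (∂F/∂y)·y' = 0. Rearranging,
  dy/dx = -(∂F/∂x)/(∂F/∂y) = -(y·e^(x) + 8e^(y))/(8x·e^(y) + e^(x)) = (-y·e^(x) - 8e^(y))/(8x·e^(y) + e^(x))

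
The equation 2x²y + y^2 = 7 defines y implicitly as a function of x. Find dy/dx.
Differentiate both sides with respect to x, treating y as y(x). By the chain rule, any term containing y contributes a factor of y' = dy/dx when we differentiate it.

Move every term to one side and write the relation as F(x, y) = 0. Term by term,
  d/dx[2x^2y] = 2x^2·y' + 4xy
  d/dx[y^2] = 2y·y'
  d/dx[-7] = 0

The pieces without y' make up ∂F/∂x and the coefficient of y' is ∂F/∂y:
  ∂F/∂x = 4xy,
  ∂F/∂y = 2x^2 + 2y.

Since d/dx[F] = ∂F/∂x + (∂F/∂y)·y' = 0, solve for y':
  (∂F/∂y)·y' = -∂F/∂x
  dy/dx = -(∂F/∂x)/(∂F/∂y) = -(4xy)/(2x^2 + 2y) = -2xy/(x^2 + y)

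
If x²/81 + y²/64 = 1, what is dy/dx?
Differentiate both sides with respect to x, treating y as y(x). By the chain rule, any term containing y contributes a factor of y' = dy/dx when we differentiate it.

Move every term to one side and write the relation as F(x, y) = 0. Term by term,
  d/dx[x^2/81] = 2x/81
  d/dx[y^2/64] = y·y'/32
  d/dx[-1] = 0

The pieces without y' make up ∂F/∂x and the coefficient of y' is ∂F/∂y:
  ∂F/∂x = 2x/81,
  ∂F/∂y = y/32.

Since d/dx[F] = ∂F/∂x + (∂F/∂y)·y' = 0, solve for y':
  (∂F/∂y)·y' = -∂F/∂x
  dy/dx = -(∂F/∂x)/(∂F/∂y) = -(2x/81)/(y/32) = -64x/(81y)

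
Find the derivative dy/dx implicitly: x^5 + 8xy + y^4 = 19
Differentiate the relation implicitly: treat y = y(x) and apply the chain rule, so every y-derivative picks up a y' = dy/dx factor.

With everything moved to the left-hand side, differentiate term by term:
  d/dx[x^5] = 5x^4
  d/dx[8xy] = 8x·y' + 8y
  d/dx[y^4] = 4y^3·y'
  d/dx[-19] = 0

Separating the contributions that come from x directly and those that come through y:
  without y':      5x^4 + 8y
  multiplying y':  8x + 4y^3

so (5x^4 + 8y) + (8x + 4y^3)·y' = 0, and therefore
  dy/dx = -(5x^4 + 8y)/(8x + 4y^3) = (-5x^4 - 8y)/(4(2x + y^3))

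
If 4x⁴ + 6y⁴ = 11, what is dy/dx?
Apply d/dx to both sides, remembering that y depends on x. Each occurrence of y therefore brings in a y' = dy/dx via the chain rule.

With F(x, y) equal to the left-hand side minus the right, differentiate F term by term:
  d/dx[4x^4] = 16x^3
  d/dx[6y^4] = 24y^3·y'
  d/dx[-11] = 0
Adding these up, d/dx[F] = 0 becomes
  (16x^3) + (24y^3)·y' = 0,
so isolating y',
  dy/dx = -(16x^3)/(24y^3) = -2x^3/(3y^3)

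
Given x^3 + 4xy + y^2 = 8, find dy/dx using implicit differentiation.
Differentiate the relation implicitly: treat y = y(x) and apply the chain rule, so every y-derivative picks up a y' = dy/dx factor.

With everything moved to the left-hand side, differentiate term by term:
  d/dx[x^3] = 3x^2
  d/dx[4xy] = 4x·y' + 4y
  d/dx[y^2] = 2y·y'
  d/dx[-8] = 0

Separating the contributions that come from x directly and those that come through y:
  without y':      3x^2 + 4y
  multiplying y':  4x + 2y

so (3x^2 + 4y) + (4x + 2y)·y' = 0, and therefore
  dy/dx = -(3x^2 + 4y)/(4x + 2y) = (-3x^2 - 4y)/(2(2x + y))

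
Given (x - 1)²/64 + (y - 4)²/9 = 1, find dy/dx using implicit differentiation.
Differentiate the relation implicitly: treat y = y(x) and apply the chain rule, so every y-derivative picks up a y' = dy/dx factor.

With everything moved to the left-hand side, differentiate term by term:
  d/dx[(x - 1)^2/64] = x/32 - 1/32
  d/dx[(y - 4)^2/9] = 2·y'(y - 4)/9
  d/dx[-1] = 0

Separating the contributions that come from x directly and those that come through y:
  without y':      x/32 - 1/32
  multiplying y':  2y/9 - 8/9

so (x/32 - 1/32) + (2y/9 - 8/9)·y' = 0, and therefore
  dy/dx = -(x/32 - 1/32)/(2y/9 - 8/9)
        = -((x - 1)/32)/(2(y - 4)/9) = 9(1 - x)/(64(y - 4))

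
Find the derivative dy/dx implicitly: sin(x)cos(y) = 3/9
Differentiate both sides with respect to x, treating y as y(x). By the chain rule, any term containing y contributes a factor of y' = dy/dx when we differentiate it.

Move every term to one side and write the relation as F(x, y) = 0. Term by term,
  d/dx[sin(x)·cos(y)] = -y'·sin(x)·sin(y) + cos(x)·cos(y)
  d/dx[-1/3] = 0

The pieces without y' make up ∂F/∂x and the coefficient of y' is ∂F/∂y:
  ∂F/∂x = cos(x)·cos(y),
  ∂F/∂y = -sin(x)·sin(y).

Since d/dx[F] = ∂F/∂x + (∂F/∂y)·y' = 0, solve for y':
  (∂F/∂y)·y' = -∂F/∂x
  dy/dx = -(∂F/∂x)/(∂F/∂y) = -(cos(x)·cos(y))/(-sin(x)·sin(y)) = 1/(tan(x)·tan(y))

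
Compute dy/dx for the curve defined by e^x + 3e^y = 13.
Apply d/dx to both sides, remembering that y depends on x. Each occurrence of y therefore brings in a y' = dy/dx via the chain rule.

With F(x, y) equal to the left-hand side minus the right, differentiate F term by term:
  d/dx[e^(x)] = e^(x)
  d/dx[3e^(y)] = 3·y'·e^(y)
  d/dx[-13] = 0
Adding these up, d/dx[F] = 0 becomes
  (e^(x)) + (3e^(y))·y' = 0,
so isolating y',
  dy/dx = -(e^(x))/(3e^(y)) = -e^(x - y)/3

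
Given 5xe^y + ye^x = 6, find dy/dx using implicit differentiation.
Differentiate the relation implicitly: treat y = y(x) and apply the chain rule, so every y-derivative picks up a y' = dy/dx factor.

With everything moved to the left-hand side, differentiate term by term:
  d/dx[5x·e^(y)] = 5x·y'·e^(y) + 5e^(y)
  d/dx[y·e^(x)] = y·e^(x) + y'·e^(x)
  d/dx[-6] = 0

Separating the contributions that come from x directly and those that come through y:
  without y':      y·e^(x) + 5e^(y)
  multiplying y':  5x·e^(y) + e^(x)

so (y·e^(x) + 5e^(y)) + (5x·e^(y) + e^(x))·y' = 0, and therefore
  dy/dx = -(y·e^(x) + 5e^(y))/(5x·e^(y) + e^(x)) = (-y·e^(x) - 5e^(y))/(5x·e^(y) + e^(x))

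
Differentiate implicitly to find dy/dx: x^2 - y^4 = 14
Differentiate both sides with respect to x, treating y as y(x). By the chain rule, any term containing y contributes a factor of y' = dy/dx when we differentiate it.

Move every term to one side and write the relation as F(x, y) = 0. Term by term,
  d/dx[x^2] = 2x
  d/dx[-y^4] = -4y^3·y'
  d/dx[-14] = 0

The pieces without y' make up ∂F/∂x and the coefficient of y' is ∂F/∂y:
  ∂F/∂x = 2x,
  ∂F/∂y = -4y^3.

Since d/dx[F] = ∂F/∂x + (∂F/∂y)·y' = 0, solve for y':
  (∂F/∂y)·y' = -∂F/∂x
  dy/dx = -(∂F/∂x)/(∂F/∂y) = -(2x)/(-4y^3) = x/(2y^3)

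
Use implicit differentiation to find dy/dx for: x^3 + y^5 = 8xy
Take d/dx of both sides. Since y is implicitly a function of x, the chain rule attaches a y' = dy/dx factor whenever we differentiate through y.

Set F(x, y) = (left side) − (right side), so the curve is F = 0. Differentiating each term of F:
  d/dx[x^3] = 3x^2
  d/dx[-8xy] = -8x·y' - 8y
  d/dx[y^5] = 5y^4·y'

Collecting, the y'-free part is the partial derivative in x and the y' coefficient is the partial derivative in y:
  ∂F/∂x = 3x^2 - 8y
  ∂F/∂y = -8x + 5y^4

so d/dx[F(x, y(x))] = ∂F/∂x + (∂F/∂y)·y' = 0. Rearranging,
  dy/dx = -(∂F/∂x)/(∂F/∂y) = -(3x^2 - 8y)/(-8x + 5y^4) = (3x^2 - 8y)/(8x - 5y^4)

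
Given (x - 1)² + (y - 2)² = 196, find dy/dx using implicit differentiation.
Apply d/dx to both sides, remembering that y depends on x. Each occurrence of y therefore brings in a y' = dy/dx via the chain rule.

With F(x, y) equal to the left-hand side minus the right, differentiate F term by term:
  d/dx[(x - 1)^2] = 2x - 2
  d/dx[(y - 2)^2] = 2·y'(y - 2)
  d/dx[-196] = 0
Adding these up, d/dx[F] = 0 becomes
  (2x - 2) + (2y - 4)·y' = 0,
so isolating y',
  dy/dx = -(2x - 2)/(2y - 4) = (1 - x)/(y - 2)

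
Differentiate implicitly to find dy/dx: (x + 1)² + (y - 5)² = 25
Differentiate the relation implicitly: treat y = y(x) and apply the chain rule, so every y-derivative picks up a y' = dy/dx factor.

With everything moved to the left-hand side, differentiate term by term:
  d/dx[(x + 1)^2] = 2x + 2
  d/dx[(y - 5)^2] = 2·y'(y - 5)
  d/dx[-25] = 0

Separating the contributions that come from x directly and those that come through y:
  without y':      2x + 2
  multiplying y':  2y - 10

so (2x + 2) + (2y - 10)·y' = 0, and therefore
  dy/dx = -(2x + 2)/(2y - 10) = (-x - 1)/(y - 5)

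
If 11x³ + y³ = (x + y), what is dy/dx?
Apply d/dx to both sides, remembering that y depends on x. Each occurrence of y therefore brings in a y' = dy/dx via the chain rule.

With F(x, y) equal to the left-hand side minus the right, differentiate F term by term:
  d/dx[11x^3] = 33x^2
  d/dx[-x] = -1
  d/dx[y^3] = 3y^2·y'
  d/dx[-y] = -y'
Adding these up, d/dx[F] = 0 becomes
  (33x^2 - 1) + (3y^2 - 1)·y' = 0,
so isolating y',
  dy/dx = -(33x^2 - 1)/(3y^2 - 1) = (1 - 33x^2)/(3y^2 - 1)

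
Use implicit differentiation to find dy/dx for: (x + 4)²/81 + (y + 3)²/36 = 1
Apply d/dx to both sides, remembering that y depends on x. Each occurrence of y therefore brings in a y' = dy/dx via the chain rule.

With F(x, y) equal to the left-hand side minus the right, differentiate F term by term:
  d/dx[(x + 4)^2/81] = 2x/81 + 8/81
  d/dx[(y + 3)^2/36] = y'(y + 3)/18
  d/dx[-1] = 0
Adding these up, d/dx[F] = 0 becomes
  (2x/81 + 8/81) + (y/18 + 1/6)·y' = 0,
so isolating y',
  dy/dx = -(2x/81 + 8/81)/(y/18 + 1/6)
        = -(2(x + 4)/81)/((y + 3)/18) = 4(-x - 4)/(9(y + 3))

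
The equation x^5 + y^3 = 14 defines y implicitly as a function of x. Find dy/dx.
Differentiate the relation implicitly: treat y = y(x) and apply the chain rule, so every y-derivative picks up a y' = dy/dx factor.

With everything moved to the left-hand side, differentiate term by term:
  d/dx[x^5] = 5x^4
  d/dx[y^3] = 3y^2·y'
  d/dx[-14] = 0

Separating the contributions that come from x directly and those that come through y:
  without y':      5x^4
  multiplying y':  3y^2

so (5x^4) + (3y^2)·y' = 0, and therefore
  dy/dx = -(5x^4)/(3y^2) = -5x^4/(3y^2)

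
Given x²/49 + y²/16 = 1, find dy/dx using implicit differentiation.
Apply d/dx to both sides, remembering that y depends on x. Each occurrence of y therefore brings in a y' = dy/dx via the chain rule.

With F(x, y) equal to the left-hand side minus the right, differentiate F term by term:
  d/dx[x^2/49] = 2x/49
  d/dx[y^2/16] = y·y'/8
  d/dx[-1] = 0
Adding these up, d/dx[F] = 0 becomes
  (2x/49) + (y/8)·y' = 0,
so isolating y',
  dy/dx = -(2x/49)/(y/8) = -16x/(49y)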